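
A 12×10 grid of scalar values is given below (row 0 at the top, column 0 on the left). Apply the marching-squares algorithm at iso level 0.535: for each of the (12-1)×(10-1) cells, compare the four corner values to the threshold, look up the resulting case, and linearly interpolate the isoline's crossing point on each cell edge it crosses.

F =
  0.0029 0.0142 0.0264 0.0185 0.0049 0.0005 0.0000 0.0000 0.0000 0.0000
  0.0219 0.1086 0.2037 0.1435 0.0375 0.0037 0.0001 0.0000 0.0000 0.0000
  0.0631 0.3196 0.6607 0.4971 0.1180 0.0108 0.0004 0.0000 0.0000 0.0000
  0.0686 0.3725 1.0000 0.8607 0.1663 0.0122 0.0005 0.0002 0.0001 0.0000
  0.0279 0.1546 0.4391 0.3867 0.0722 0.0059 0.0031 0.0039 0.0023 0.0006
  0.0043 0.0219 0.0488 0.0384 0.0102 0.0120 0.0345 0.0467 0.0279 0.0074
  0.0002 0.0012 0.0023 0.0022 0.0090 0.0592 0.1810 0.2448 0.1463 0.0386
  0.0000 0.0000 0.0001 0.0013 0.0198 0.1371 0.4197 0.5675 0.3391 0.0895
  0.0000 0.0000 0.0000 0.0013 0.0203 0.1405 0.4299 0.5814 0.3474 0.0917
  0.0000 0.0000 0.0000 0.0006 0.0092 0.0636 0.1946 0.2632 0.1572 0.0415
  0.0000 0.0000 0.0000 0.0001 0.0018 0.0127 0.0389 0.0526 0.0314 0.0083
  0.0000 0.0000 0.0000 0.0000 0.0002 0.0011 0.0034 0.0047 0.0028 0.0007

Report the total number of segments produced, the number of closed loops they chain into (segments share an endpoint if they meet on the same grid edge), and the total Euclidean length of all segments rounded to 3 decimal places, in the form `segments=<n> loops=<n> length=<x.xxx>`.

cell (1,1): code 0100 → (1.725,2.000)–(2.000,1.631)
cell (1,2): code 1000 → (2.000,2.768)–(1.725,2.000)
cell (2,1): code 0110 → (2.000,1.631)–(3.000,1.259)
cell (2,2): code 1101 → (2.104,3.000)–(2.000,2.768)
cell (2,3): code 1000 → (3.000,3.469)–(2.104,3.000)
cell (3,1): code 0010 → (3.000,1.259)–(3.829,2.000)
cell (3,2): code 0011 → (3.829,2.000)–(3.687,3.000)
cell (3,3): code 0001 → (3.687,3.000)–(3.000,3.469)
cell (6,6): code 0100 → (6.899,7.000)–(7.000,6.780)
cell (6,7): code 1000 → (7.000,7.142)–(6.899,7.000)
cell (7,6): code 0110 → (7.000,6.780)–(8.000,6.694)
cell (7,7): code 1001 → (8.000,7.198)–(7.000,7.142)
cell (8,6): code 0010 → (8.000,6.694)–(8.146,7.000)
cell (8,7): code 0001 → (8.146,7.000)–(8.000,7.198)
total: 14 segments, chained into 2 closed loop(s), length Σ = 9.568969

segments=14 loops=2 length=9.569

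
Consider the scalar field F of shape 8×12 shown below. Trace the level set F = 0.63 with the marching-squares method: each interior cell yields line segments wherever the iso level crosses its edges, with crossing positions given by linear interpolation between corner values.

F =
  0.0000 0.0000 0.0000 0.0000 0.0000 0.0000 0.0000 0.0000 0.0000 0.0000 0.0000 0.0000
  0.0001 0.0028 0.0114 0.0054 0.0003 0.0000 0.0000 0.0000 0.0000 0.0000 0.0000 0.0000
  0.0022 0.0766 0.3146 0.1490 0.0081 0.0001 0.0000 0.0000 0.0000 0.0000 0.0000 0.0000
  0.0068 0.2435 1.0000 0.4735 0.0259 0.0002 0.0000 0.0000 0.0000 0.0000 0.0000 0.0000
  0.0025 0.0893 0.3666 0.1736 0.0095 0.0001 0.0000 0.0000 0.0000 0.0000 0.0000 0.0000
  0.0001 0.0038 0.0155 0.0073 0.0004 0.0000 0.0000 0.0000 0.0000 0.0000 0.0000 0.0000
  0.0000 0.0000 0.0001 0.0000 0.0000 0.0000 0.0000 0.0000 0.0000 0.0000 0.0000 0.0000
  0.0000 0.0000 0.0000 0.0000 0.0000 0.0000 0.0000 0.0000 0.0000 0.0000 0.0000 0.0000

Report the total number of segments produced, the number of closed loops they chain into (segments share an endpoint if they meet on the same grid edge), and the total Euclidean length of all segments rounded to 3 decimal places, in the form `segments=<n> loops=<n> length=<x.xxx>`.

segments=4 loops=1 length=3.290

cell (2,1): code 0100 → (2.460,2.000)–(3.000,1.511)
cell (2,2): code 1000 → (3.000,2.703)–(2.460,2.000)
cell (3,1): code 0010 → (3.000,1.511)–(3.584,2.000)
cell (3,2): code 0001 → (3.584,2.000)–(3.000,2.703)
total: 4 segments, chained into 1 closed loop(s), length Σ = 3.290307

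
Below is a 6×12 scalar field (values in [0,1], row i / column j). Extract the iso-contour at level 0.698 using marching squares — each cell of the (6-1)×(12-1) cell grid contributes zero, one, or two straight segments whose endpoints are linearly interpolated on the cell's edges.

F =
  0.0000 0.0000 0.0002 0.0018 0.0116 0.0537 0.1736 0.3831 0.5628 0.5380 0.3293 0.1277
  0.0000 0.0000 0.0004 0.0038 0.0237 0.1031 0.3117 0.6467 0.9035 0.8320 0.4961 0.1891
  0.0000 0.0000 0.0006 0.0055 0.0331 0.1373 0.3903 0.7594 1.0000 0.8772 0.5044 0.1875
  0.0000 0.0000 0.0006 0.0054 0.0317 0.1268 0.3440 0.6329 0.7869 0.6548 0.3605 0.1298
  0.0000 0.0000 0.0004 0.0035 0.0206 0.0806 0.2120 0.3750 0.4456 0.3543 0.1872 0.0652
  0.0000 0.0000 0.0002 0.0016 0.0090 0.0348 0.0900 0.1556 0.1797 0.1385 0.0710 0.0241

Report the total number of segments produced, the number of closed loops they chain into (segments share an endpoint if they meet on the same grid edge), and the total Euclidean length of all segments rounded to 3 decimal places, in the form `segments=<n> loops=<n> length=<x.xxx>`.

segments=12 loops=1 length=8.541

cell (0,7): code 0100 → (0.397,8.000)–(1.000,7.200)
cell (0,8): code 1100 → (0.544,9.000)–(0.397,8.000)
cell (0,9): code 1000 → (1.000,9.399)–(0.544,9.000)
cell (1,6): code 0100 → (1.455,7.000)–(2.000,6.834)
cell (1,7): code 1110 → (1.000,7.200)–(1.455,7.000)
cell (1,9): code 1001 → (2.000,9.481)–(1.000,9.399)
cell (2,6): code 0010 → (2.000,6.834)–(2.485,7.000)
cell (2,7): code 0111 → (2.485,7.000)–(3.000,7.423)
cell (2,8): code 1011 → (3.000,8.673)–(2.806,9.000)
cell (2,9): code 0001 → (2.806,9.000)–(2.000,9.481)
cell (3,7): code 0010 → (3.000,7.423)–(3.260,8.000)
cell (3,8): code 0001 → (3.260,8.000)–(3.000,8.673)
total: 12 segments, chained into 1 closed loop(s), length Σ = 8.541301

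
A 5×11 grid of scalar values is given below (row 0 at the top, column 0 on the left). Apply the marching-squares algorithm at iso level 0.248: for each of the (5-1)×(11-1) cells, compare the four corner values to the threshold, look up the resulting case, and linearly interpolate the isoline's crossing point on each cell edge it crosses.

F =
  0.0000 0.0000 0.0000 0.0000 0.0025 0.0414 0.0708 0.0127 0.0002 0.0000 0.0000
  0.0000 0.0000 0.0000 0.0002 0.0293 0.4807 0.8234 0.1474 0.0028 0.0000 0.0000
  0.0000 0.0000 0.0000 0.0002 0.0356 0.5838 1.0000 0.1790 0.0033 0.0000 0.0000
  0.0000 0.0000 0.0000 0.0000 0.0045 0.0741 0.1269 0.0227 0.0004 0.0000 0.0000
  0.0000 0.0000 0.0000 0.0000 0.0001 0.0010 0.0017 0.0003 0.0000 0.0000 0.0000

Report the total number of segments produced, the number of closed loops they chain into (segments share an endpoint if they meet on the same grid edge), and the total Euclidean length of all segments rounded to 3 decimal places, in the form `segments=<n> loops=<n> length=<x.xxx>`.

cell (0,4): code 0100 → (0.470,5.000)–(1.000,4.484)
cell (0,5): code 1100 → (0.235,6.000)–(0.470,5.000)
cell (0,6): code 1000 → (1.000,6.851)–(0.235,6.000)
cell (1,4): code 0110 → (1.000,4.484)–(2.000,4.387)
cell (1,6): code 1001 → (2.000,6.916)–(1.000,6.851)
cell (2,4): code 0010 → (2.000,4.387)–(2.659,5.000)
cell (2,5): code 0011 → (2.659,5.000)–(2.861,6.000)
cell (2,6): code 0001 → (2.861,6.000)–(2.000,6.916)
total: 8 segments, chained into 1 closed loop(s), length Σ = 8.094467

segments=8 loops=1 length=8.094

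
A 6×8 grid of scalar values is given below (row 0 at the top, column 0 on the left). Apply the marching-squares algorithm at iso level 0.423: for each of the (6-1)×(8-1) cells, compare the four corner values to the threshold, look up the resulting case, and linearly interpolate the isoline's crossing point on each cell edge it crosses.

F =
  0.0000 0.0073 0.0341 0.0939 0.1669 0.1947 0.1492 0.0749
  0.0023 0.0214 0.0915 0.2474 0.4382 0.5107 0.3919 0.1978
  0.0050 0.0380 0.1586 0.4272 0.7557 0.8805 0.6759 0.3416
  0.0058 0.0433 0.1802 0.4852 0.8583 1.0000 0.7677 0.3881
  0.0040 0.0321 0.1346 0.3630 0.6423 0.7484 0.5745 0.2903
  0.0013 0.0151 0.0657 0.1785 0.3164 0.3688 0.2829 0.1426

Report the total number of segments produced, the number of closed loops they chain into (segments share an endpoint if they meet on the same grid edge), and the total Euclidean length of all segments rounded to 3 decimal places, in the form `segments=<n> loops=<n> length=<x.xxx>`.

cell (0,3): code 0100 → (0.944,4.000)–(1.000,3.920)
cell (0,4): code 1100 → (0.722,5.000)–(0.944,4.000)
cell (0,5): code 1000 → (1.000,5.738)–(0.722,5.000)
cell (1,2): code 0100 → (1.977,3.000)–(2.000,2.984)
cell (1,3): code 1110 → (1.000,3.920)–(1.977,3.000)
cell (1,5): code 1101 → (1.110,6.000)–(1.000,5.738)
cell (1,6): code 1000 → (2.000,6.757)–(1.110,6.000)
cell (2,2): code 0110 → (2.000,2.984)–(3.000,2.796)
cell (2,6): code 1001 → (3.000,6.908)–(2.000,6.757)
cell (3,2): code 0010 → (3.000,2.796)–(3.509,3.000)
cell (3,3): code 0111 → (3.509,3.000)–(4.000,3.215)
cell (3,6): code 1001 → (4.000,6.533)–(3.000,6.908)
cell (4,3): code 0010 → (4.000,3.215)–(4.673,4.000)
cell (4,4): code 0011 → (4.673,4.000)–(4.857,5.000)
cell (4,5): code 0011 → (4.857,5.000)–(4.520,6.000)
cell (4,6): code 0001 → (4.520,6.000)–(4.000,6.533)
total: 16 segments, chained into 1 closed loop(s), length Σ = 12.764602

segments=16 loops=1 length=12.765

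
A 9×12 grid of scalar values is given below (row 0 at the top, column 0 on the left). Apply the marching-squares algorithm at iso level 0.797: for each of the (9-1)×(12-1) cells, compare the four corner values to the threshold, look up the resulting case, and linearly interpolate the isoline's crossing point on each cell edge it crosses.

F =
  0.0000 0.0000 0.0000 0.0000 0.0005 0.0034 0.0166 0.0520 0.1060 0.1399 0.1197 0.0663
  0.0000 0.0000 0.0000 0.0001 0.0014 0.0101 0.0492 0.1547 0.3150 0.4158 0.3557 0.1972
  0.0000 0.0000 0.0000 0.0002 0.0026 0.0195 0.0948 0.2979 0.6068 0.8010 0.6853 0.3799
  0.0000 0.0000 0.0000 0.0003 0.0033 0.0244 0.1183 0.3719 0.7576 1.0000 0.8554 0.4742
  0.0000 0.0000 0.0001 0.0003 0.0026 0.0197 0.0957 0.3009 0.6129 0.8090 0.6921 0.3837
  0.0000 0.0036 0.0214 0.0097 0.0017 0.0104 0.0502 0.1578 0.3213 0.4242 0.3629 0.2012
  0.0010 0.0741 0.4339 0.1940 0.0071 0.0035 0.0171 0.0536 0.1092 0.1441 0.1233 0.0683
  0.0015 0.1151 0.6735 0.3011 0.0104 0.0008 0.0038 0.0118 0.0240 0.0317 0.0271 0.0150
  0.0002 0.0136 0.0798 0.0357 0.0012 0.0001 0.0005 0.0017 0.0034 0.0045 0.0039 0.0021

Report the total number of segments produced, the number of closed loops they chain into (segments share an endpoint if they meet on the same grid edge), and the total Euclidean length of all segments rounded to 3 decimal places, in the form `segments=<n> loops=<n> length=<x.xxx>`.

cell (1,8): code 0100 → (1.990,9.000)–(2.000,8.979)
cell (1,9): code 1000 → (2.000,9.035)–(1.990,9.000)
cell (2,8): code 0110 → (2.000,8.979)–(3.000,8.163)
cell (2,9): code 1101 → (2.657,10.000)–(2.000,9.035)
cell (2,10): code 1000 → (3.000,10.153)–(2.657,10.000)
cell (3,8): code 0110 → (3.000,8.163)–(4.000,8.939)
cell (3,9): code 1011 → (4.000,9.103)–(3.358,10.000)
cell (3,10): code 0001 → (3.358,10.000)–(3.000,10.153)
cell (4,8): code 0010 → (4.000,8.939)–(4.031,9.000)
cell (4,9): code 0001 → (4.031,9.000)–(4.000,9.103)
total: 10 segments, chained into 1 closed loop(s), length Σ = 5.828472

segments=10 loops=1 length=5.828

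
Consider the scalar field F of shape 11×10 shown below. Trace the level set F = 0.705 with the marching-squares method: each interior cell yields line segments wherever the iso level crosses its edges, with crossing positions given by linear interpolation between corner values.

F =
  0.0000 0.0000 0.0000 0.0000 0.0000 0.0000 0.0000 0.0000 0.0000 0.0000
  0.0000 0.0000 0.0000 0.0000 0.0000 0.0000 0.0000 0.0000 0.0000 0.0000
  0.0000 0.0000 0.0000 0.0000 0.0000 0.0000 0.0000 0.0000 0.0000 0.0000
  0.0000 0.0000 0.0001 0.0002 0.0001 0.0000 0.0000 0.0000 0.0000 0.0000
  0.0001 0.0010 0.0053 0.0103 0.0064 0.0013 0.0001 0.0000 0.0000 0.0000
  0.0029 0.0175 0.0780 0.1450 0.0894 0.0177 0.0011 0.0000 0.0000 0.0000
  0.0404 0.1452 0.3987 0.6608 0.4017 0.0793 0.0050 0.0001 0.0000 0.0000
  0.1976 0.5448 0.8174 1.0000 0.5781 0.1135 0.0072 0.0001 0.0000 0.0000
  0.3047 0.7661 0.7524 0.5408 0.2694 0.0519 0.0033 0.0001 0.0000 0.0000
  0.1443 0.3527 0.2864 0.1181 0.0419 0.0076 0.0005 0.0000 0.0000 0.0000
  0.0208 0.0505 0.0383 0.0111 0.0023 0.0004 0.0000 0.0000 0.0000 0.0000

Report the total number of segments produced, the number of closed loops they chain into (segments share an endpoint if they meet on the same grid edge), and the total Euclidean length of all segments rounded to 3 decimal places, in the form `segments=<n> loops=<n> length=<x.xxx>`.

segments=10 loops=1 length=7.263

cell (6,1): code 0100 → (6.732,2.000)–(7.000,1.588)
cell (6,2): code 1100 → (6.130,3.000)–(6.732,2.000)
cell (6,3): code 1000 → (7.000,3.699)–(6.130,3.000)
cell (7,0): code 0100 → (7.724,1.000)–(8.000,0.868)
cell (7,1): code 1110 → (7.000,1.588)–(7.724,1.000)
cell (7,2): code 1011 → (8.000,2.224)–(7.642,3.000)
cell (7,3): code 0001 → (7.642,3.000)–(7.000,3.699)
cell (8,0): code 0010 → (8.000,0.868)–(8.148,1.000)
cell (8,1): code 0011 → (8.148,1.000)–(8.102,2.000)
cell (8,2): code 0001 → (8.102,2.000)–(8.000,2.224)
total: 10 segments, chained into 1 closed loop(s), length Σ = 7.262862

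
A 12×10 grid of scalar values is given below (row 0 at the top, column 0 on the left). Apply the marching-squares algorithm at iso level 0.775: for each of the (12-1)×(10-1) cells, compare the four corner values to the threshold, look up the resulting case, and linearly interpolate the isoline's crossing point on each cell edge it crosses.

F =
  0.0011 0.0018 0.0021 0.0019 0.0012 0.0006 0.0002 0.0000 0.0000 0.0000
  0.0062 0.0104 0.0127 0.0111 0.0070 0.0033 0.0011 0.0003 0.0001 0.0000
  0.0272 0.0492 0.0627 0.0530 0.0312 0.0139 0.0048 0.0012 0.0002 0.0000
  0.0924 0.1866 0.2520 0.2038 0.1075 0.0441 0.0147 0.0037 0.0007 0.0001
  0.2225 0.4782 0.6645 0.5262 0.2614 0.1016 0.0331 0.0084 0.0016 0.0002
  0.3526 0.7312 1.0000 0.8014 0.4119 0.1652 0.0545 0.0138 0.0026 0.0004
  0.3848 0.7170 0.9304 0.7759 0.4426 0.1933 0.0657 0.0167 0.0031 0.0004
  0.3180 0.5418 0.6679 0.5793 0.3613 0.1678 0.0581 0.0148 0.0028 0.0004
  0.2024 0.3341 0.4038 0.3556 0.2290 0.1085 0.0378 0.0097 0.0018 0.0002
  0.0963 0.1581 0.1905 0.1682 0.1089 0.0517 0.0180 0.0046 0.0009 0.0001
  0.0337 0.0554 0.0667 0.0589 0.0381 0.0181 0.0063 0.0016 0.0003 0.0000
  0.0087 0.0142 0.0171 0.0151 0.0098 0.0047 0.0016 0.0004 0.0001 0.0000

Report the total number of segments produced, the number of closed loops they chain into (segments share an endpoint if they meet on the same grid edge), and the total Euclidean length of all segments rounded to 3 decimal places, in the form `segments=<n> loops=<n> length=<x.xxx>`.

segments=8 loops=1 length=6.455

cell (4,1): code 0100 → (4.329,2.000)–(5.000,1.163)
cell (4,2): code 1100 → (4.904,3.000)–(4.329,2.000)
cell (4,3): code 1000 → (5.000,3.068)–(4.904,3.000)
cell (5,1): code 0110 → (5.000,1.163)–(6.000,1.272)
cell (5,3): code 1001 → (6.000,3.003)–(5.000,3.068)
cell (6,1): code 0010 → (6.000,1.272)–(6.592,2.000)
cell (6,2): code 0011 → (6.592,2.000)–(6.005,3.000)
cell (6,3): code 0001 → (6.005,3.000)–(6.000,3.003)
total: 8 segments, chained into 1 closed loop(s), length Σ = 6.455008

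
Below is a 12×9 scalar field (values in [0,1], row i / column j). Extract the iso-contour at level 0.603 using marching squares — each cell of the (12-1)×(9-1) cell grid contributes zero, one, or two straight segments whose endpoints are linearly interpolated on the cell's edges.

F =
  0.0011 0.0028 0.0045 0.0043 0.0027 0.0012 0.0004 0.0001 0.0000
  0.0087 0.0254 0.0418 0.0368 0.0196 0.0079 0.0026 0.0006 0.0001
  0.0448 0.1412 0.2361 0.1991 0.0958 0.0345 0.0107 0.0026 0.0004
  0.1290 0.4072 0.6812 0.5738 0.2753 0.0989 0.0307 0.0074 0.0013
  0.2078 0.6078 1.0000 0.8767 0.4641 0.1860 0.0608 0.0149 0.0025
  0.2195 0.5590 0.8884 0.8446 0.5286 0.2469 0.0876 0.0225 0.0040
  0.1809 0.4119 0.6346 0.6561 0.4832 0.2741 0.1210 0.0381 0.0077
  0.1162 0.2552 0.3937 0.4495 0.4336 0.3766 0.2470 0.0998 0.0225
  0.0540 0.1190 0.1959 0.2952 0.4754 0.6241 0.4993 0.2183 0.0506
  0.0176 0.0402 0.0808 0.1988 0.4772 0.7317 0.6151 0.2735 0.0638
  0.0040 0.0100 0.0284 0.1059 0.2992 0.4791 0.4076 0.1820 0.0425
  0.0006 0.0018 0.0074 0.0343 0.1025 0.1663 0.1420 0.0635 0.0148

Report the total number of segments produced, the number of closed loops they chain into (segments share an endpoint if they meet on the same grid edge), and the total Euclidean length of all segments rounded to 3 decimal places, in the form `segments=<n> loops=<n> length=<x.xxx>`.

cell (2,1): code 0100 → (2.824,2.000)–(3.000,1.715)
cell (2,2): code 1000 → (3.000,2.728)–(2.824,2.000)
cell (3,0): code 0100 → (3.976,1.000)–(4.000,0.988)
cell (3,1): code 1110 → (3.000,1.715)–(3.976,1.000)
cell (3,2): code 1101 → (3.096,3.000)–(3.000,2.728)
cell (3,3): code 1000 → (4.000,3.663)–(3.096,3.000)
cell (4,0): code 0010 → (4.000,0.988)–(4.098,1.000)
cell (4,1): code 0111 → (4.098,1.000)–(5.000,1.134)
cell (4,3): code 1001 → (5.000,3.765)–(4.000,3.663)
cell (5,1): code 0110 → (5.000,1.134)–(6.000,1.858)
cell (5,3): code 1001 → (6.000,3.307)–(5.000,3.765)
cell (6,1): code 0010 → (6.000,1.858)–(6.131,2.000)
cell (6,2): code 0011 → (6.131,2.000)–(6.257,3.000)
cell (6,3): code 0001 → (6.257,3.000)–(6.000,3.307)
cell (7,4): code 0100 → (7.915,5.000)–(8.000,4.858)
cell (7,5): code 1000 → (8.000,5.169)–(7.915,5.000)
cell (8,4): code 0110 → (8.000,4.858)–(9.000,4.494)
cell (8,5): code 1101 → (8.896,6.000)–(8.000,5.169)
cell (8,6): code 1000 → (9.000,6.035)–(8.896,6.000)
cell (9,4): code 0010 → (9.000,4.494)–(9.510,5.000)
cell (9,5): code 0011 → (9.510,5.000)–(9.058,6.000)
cell (9,6): code 0001 → (9.058,6.000)–(9.000,6.035)
total: 22 segments, chained into 2 closed loop(s), length Σ = 14.315991

segments=22 loops=2 length=14.316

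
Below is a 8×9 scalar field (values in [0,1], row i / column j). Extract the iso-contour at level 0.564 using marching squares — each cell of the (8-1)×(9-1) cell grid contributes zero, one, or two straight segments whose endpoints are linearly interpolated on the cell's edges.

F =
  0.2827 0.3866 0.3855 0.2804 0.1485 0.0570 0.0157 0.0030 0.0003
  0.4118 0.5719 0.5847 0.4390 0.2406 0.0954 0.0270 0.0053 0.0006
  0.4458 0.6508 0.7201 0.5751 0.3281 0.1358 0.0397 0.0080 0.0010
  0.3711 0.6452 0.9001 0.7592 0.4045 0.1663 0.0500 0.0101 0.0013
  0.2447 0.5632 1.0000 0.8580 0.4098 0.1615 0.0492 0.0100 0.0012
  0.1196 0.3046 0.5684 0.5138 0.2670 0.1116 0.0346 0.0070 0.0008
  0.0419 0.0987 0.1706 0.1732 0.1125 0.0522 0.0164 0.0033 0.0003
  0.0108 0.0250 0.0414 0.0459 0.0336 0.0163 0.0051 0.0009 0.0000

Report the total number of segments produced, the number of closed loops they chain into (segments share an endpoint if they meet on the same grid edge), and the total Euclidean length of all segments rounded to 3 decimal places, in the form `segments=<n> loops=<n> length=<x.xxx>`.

cell (0,0): code 0100 → (0.957,1.000)–(1.000,0.951)
cell (0,1): code 1100 → (0.896,2.000)–(0.957,1.000)
cell (0,2): code 1000 → (1.000,2.142)–(0.896,2.000)
cell (1,0): code 0110 → (1.000,0.951)–(2.000,0.577)
cell (1,2): code 1101 → (1.918,3.000)–(1.000,2.142)
cell (1,3): code 1000 → (2.000,3.045)–(1.918,3.000)
cell (2,0): code 0110 → (2.000,0.577)–(3.000,0.704)
cell (2,3): code 1001 → (3.000,3.550)–(2.000,3.045)
cell (3,0): code 0010 → (3.000,0.704)–(3.990,1.000)
cell (3,1): code 0111 → (3.990,1.000)–(4.000,1.002)
cell (3,3): code 1001 → (4.000,3.656)–(3.000,3.550)
cell (4,1): code 0110 → (4.000,1.002)–(5.000,1.983)
cell (4,2): code 1011 → (5.000,2.081)–(4.854,3.000)
cell (4,3): code 0001 → (4.854,3.000)–(4.000,3.656)
cell (5,1): code 0010 → (5.000,1.983)–(5.011,2.000)
cell (5,2): code 0001 → (5.011,2.000)–(5.000,2.081)
total: 16 segments, chained into 1 closed loop(s), length Σ = 11.348734

segments=16 loops=1 length=11.349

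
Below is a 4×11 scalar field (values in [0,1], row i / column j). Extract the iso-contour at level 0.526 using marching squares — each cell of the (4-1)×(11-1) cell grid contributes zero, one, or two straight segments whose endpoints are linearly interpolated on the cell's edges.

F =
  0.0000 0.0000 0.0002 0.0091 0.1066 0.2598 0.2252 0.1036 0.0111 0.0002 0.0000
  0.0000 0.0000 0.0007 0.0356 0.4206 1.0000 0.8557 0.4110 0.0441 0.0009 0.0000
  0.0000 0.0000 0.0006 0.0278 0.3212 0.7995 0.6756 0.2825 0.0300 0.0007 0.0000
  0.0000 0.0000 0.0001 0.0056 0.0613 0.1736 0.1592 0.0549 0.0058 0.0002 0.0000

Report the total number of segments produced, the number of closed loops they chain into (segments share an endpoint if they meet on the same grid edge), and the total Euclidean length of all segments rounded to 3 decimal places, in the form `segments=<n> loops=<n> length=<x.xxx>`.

segments=8 loops=1 length=7.255

cell (0,4): code 0100 → (0.360,5.000)–(1.000,4.182)
cell (0,5): code 1100 → (0.477,6.000)–(0.360,5.000)
cell (0,6): code 1000 → (1.000,6.741)–(0.477,6.000)
cell (1,4): code 0110 → (1.000,4.182)–(2.000,4.428)
cell (1,6): code 1001 → (2.000,6.381)–(1.000,6.741)
cell (2,4): code 0010 → (2.000,4.428)–(2.437,5.000)
cell (2,5): code 0011 → (2.437,5.000)–(2.290,6.000)
cell (2,6): code 0001 → (2.290,6.000)–(2.000,6.381)
total: 8 segments, chained into 1 closed loop(s), length Σ = 7.254765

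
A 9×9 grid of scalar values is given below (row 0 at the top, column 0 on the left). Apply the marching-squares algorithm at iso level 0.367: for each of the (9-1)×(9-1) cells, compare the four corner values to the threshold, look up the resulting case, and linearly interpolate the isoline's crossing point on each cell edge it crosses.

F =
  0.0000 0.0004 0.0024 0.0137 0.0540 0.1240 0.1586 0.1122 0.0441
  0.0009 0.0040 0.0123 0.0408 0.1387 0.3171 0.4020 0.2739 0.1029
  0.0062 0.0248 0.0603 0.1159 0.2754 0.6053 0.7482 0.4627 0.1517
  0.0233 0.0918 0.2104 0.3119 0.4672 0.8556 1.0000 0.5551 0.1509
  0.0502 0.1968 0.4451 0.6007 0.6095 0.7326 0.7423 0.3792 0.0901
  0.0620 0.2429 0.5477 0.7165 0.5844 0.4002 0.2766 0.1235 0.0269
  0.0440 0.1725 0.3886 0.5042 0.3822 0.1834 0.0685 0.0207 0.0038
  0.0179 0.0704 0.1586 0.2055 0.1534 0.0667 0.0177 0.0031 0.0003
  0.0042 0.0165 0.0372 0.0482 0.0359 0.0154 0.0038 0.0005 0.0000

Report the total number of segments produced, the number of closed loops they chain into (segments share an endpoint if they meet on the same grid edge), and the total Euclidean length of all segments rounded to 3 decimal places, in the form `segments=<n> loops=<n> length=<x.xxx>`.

segments=24 loops=1 length=17.544

cell (0,5): code 0100 → (0.856,6.000)–(1.000,5.588)
cell (0,6): code 1000 → (1.000,6.273)–(0.856,6.000)
cell (1,4): code 0100 → (1.173,5.000)–(2.000,4.278)
cell (1,5): code 1110 → (1.000,5.588)–(1.173,5.000)
cell (1,6): code 1101 → (1.493,7.000)–(1.000,6.273)
cell (1,7): code 1000 → (2.000,7.308)–(1.493,7.000)
cell (2,3): code 0100 → (2.478,4.000)–(3.000,3.355)
cell (2,4): code 1110 → (2.000,4.278)–(2.478,4.000)
cell (2,7): code 1001 → (3.000,7.465)–(2.000,7.308)
cell (3,1): code 0100 → (3.667,2.000)–(4.000,1.685)
cell (3,2): code 1100 → (3.191,3.000)–(3.667,2.000)
cell (3,3): code 1110 → (3.000,3.355)–(3.191,3.000)
cell (3,7): code 1001 → (4.000,7.042)–(3.000,7.465)
cell (4,1): code 0110 → (4.000,1.685)–(5.000,1.407)
cell (4,5): code 1011 → (5.000,5.269)–(4.806,6.000)
cell (4,6): code 0011 → (4.806,6.000)–(4.048,7.000)
cell (4,7): code 0001 → (4.048,7.000)–(4.000,7.042)
cell (5,1): code 0110 → (5.000,1.407)–(6.000,1.900)
cell (5,4): code 1011 → (6.000,4.076)–(5.153,5.000)
cell (5,5): code 0001 → (5.153,5.000)–(5.000,5.269)
cell (6,1): code 0010 → (6.000,1.900)–(6.094,2.000)
cell (6,2): code 0011 → (6.094,2.000)–(6.459,3.000)
cell (6,3): code 0011 → (6.459,3.000)–(6.066,4.000)
cell (6,4): code 0001 → (6.066,4.000)–(6.000,4.076)
total: 24 segments, chained into 1 closed loop(s), length Σ = 17.544492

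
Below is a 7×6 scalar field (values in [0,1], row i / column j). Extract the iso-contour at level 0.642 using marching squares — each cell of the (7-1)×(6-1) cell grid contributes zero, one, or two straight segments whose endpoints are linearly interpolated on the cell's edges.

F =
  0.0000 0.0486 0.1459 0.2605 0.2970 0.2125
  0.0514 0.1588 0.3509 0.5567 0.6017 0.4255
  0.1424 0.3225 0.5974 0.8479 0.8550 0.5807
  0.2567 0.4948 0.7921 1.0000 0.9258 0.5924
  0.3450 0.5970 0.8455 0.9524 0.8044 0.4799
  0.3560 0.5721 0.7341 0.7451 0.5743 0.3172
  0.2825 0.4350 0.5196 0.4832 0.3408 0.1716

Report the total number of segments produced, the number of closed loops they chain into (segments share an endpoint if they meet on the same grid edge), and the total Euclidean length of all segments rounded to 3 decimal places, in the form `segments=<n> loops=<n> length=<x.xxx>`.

segments=14 loops=1 length=12.384

cell (1,2): code 0100 → (1.293,3.000)–(2.000,2.178)
cell (1,3): code 1100 → (1.159,4.000)–(1.293,3.000)
cell (1,4): code 1000 → (2.000,4.777)–(1.159,4.000)
cell (2,1): code 0100 → (2.229,2.000)–(3.000,1.495)
cell (2,2): code 1110 → (2.000,2.178)–(2.229,2.000)
cell (2,4): code 1001 → (3.000,4.851)–(2.000,4.777)
cell (3,1): code 0110 → (3.000,1.495)–(4.000,1.181)
cell (3,4): code 1001 → (4.000,4.500)–(3.000,4.851)
cell (4,1): code 0110 → (4.000,1.181)–(5.000,1.431)
cell (4,3): code 1011 → (5.000,3.604)–(4.706,4.000)
cell (4,4): code 0001 → (4.706,4.000)–(4.000,4.500)
cell (5,1): code 0010 → (5.000,1.431)–(5.429,2.000)
cell (5,2): code 0011 → (5.429,2.000)–(5.394,3.000)
cell (5,3): code 0001 → (5.394,3.000)–(5.000,3.604)
total: 14 segments, chained into 1 closed loop(s), length Σ = 12.383528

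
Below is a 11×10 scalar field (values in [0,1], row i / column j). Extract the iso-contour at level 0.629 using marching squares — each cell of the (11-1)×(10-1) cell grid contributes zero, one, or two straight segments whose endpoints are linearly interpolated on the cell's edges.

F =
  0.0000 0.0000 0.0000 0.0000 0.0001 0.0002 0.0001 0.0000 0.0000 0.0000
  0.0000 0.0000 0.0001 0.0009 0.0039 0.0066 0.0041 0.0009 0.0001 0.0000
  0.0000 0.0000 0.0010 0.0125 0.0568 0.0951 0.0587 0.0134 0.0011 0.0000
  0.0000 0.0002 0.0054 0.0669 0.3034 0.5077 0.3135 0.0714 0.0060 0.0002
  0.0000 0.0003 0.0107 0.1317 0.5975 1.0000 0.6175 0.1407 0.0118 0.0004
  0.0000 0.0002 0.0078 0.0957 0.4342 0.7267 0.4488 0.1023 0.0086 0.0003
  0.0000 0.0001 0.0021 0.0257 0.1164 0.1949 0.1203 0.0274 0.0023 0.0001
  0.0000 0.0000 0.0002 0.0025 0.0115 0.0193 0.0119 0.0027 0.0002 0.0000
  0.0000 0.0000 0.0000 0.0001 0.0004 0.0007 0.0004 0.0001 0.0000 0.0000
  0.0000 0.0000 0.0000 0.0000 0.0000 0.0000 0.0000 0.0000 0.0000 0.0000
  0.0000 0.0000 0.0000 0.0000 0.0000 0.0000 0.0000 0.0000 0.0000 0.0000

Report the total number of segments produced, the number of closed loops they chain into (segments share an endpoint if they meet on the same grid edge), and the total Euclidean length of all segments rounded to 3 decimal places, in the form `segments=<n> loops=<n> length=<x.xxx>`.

cell (3,4): code 0100 → (3.246,5.000)–(4.000,4.078)
cell (3,5): code 1000 → (4.000,5.970)–(3.246,5.000)
cell (4,4): code 0110 → (4.000,4.078)–(5.000,4.666)
cell (4,5): code 1001 → (5.000,5.352)–(4.000,5.970)
cell (5,4): code 0010 → (5.000,4.666)–(5.184,5.000)
cell (5,5): code 0001 → (5.184,5.000)–(5.000,5.352)
total: 6 segments, chained into 1 closed loop(s), length Σ = 5.532436

segments=6 loops=1 length=5.532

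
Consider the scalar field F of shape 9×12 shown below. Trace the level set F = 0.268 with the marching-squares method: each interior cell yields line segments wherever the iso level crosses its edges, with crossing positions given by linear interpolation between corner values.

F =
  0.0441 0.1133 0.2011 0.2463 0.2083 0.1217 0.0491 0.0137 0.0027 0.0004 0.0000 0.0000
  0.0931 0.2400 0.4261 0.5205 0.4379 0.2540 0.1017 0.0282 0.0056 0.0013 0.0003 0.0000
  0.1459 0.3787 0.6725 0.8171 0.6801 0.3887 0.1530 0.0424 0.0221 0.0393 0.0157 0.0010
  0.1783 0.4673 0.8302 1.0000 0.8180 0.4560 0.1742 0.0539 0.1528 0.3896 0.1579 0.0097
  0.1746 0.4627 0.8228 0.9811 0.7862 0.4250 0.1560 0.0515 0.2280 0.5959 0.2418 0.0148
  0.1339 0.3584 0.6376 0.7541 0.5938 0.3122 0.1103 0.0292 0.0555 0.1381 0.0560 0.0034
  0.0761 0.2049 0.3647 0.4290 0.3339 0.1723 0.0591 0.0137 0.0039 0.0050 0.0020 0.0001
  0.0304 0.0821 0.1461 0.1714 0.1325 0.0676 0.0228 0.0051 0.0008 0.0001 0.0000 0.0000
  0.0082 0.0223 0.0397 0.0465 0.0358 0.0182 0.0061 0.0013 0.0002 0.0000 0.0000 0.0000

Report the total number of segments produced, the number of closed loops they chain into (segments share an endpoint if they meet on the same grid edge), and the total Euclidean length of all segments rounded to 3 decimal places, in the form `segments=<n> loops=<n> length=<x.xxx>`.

segments=28 loops=2 length=24.421

cell (0,1): code 0100 → (0.297,2.000)–(1.000,1.150)
cell (0,2): code 1100 → (0.079,3.000)–(0.297,2.000)
cell (0,3): code 1100 → (0.260,4.000)–(0.079,3.000)
cell (0,4): code 1000 → (1.000,4.924)–(0.260,4.000)
cell (1,0): code 0100 → (1.202,1.000)–(2.000,0.524)
cell (1,1): code 1110 → (1.000,1.150)–(1.202,1.000)
cell (1,4): code 1101 → (1.104,5.000)–(1.000,4.924)
cell (1,5): code 1000 → (2.000,5.512)–(1.104,5.000)
cell (2,0): code 0110 → (2.000,0.524)–(3.000,0.310)
cell (2,5): code 1001 → (3.000,5.667)–(2.000,5.512)
cell (2,8): code 0100 → (2.653,9.000)–(3.000,8.486)
cell (2,9): code 1000 → (3.000,9.525)–(2.653,9.000)
cell (3,0): code 0110 → (3.000,0.310)–(4.000,0.324)
cell (3,5): code 1001 → (4.000,5.584)–(3.000,5.667)
cell (3,8): code 0110 → (3.000,8.486)–(4.000,8.109)
cell (3,9): code 1001 → (4.000,9.926)–(3.000,9.525)
cell (4,0): code 0110 → (4.000,0.324)–(5.000,0.597)
cell (4,5): code 1001 → (5.000,5.219)–(4.000,5.584)
cell (4,8): code 0010 → (4.000,8.109)–(4.716,9.000)
cell (4,9): code 0001 → (4.716,9.000)–(4.000,9.926)
cell (5,0): code 0010 → (5.000,0.597)–(5.589,1.000)
cell (5,1): code 0111 → (5.589,1.000)–(6.000,1.395)
cell (5,4): code 1011 → (6.000,4.408)–(5.316,5.000)
cell (5,5): code 0001 → (5.316,5.000)–(5.000,5.219)
cell (6,1): code 0010 → (6.000,1.395)–(6.442,2.000)
cell (6,2): code 0011 → (6.442,2.000)–(6.625,3.000)
cell (6,3): code 0011 → (6.625,3.000)–(6.327,4.000)
cell (6,4): code 0001 → (6.327,4.000)–(6.000,4.408)
total: 28 segments, chained into 2 closed loop(s), length Σ = 24.421465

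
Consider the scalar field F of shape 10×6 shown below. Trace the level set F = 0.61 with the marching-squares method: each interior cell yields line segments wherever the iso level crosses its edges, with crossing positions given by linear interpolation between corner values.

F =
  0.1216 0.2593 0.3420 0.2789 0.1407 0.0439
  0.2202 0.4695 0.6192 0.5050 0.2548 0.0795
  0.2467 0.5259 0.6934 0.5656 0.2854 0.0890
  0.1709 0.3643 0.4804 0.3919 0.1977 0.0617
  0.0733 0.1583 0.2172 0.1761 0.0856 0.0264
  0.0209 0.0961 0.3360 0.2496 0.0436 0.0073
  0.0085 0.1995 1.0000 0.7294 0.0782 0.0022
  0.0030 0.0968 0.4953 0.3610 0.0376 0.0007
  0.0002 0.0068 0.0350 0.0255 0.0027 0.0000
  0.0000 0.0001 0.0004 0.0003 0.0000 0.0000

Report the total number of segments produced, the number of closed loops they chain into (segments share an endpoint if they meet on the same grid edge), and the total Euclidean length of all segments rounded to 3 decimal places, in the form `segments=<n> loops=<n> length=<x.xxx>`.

segments=12 loops=2 length=8.304

cell (0,1): code 0100 → (0.967,2.000)–(1.000,1.939)
cell (0,2): code 1000 → (1.000,2.081)–(0.967,2.000)
cell (1,1): code 0110 → (1.000,1.939)–(2.000,1.502)
cell (1,2): code 1001 → (2.000,2.653)–(1.000,2.081)
cell (2,1): code 0010 → (2.000,1.502)–(2.392,2.000)
cell (2,2): code 0001 → (2.392,2.000)–(2.000,2.653)
cell (5,1): code 0100 → (5.413,2.000)–(6.000,1.513)
cell (5,2): code 1100 → (5.751,3.000)–(5.413,2.000)
cell (5,3): code 1000 → (6.000,3.183)–(5.751,3.000)
cell (6,1): code 0010 → (6.000,1.513)–(6.773,2.000)
cell (6,2): code 0011 → (6.773,2.000)–(6.324,3.000)
cell (6,3): code 0001 → (6.324,3.000)–(6.000,3.183)
total: 12 segments, chained into 2 closed loop(s), length Σ = 8.304428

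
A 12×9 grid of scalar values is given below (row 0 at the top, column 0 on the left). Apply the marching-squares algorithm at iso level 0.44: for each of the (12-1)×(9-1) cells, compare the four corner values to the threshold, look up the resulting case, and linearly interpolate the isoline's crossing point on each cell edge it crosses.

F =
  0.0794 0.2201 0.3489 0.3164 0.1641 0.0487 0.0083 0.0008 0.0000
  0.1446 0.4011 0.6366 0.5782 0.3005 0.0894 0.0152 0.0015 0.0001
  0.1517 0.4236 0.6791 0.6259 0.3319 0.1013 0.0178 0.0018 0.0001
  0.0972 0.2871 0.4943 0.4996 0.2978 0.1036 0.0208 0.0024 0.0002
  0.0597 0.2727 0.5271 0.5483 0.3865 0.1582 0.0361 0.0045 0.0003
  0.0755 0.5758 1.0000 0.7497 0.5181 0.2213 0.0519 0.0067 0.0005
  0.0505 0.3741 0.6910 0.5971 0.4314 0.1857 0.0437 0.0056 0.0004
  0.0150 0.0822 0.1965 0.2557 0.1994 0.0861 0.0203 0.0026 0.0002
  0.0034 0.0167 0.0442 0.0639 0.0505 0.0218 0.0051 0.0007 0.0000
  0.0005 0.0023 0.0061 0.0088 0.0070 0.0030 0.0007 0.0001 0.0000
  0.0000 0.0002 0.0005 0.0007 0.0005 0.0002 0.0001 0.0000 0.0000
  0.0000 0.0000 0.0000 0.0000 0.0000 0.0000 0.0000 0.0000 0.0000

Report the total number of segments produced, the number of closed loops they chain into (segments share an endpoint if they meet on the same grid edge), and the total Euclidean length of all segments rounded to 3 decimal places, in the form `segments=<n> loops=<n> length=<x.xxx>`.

cell (0,1): code 0100 → (0.317,2.000)–(1.000,1.165)
cell (0,2): code 1100 → (0.472,3.000)–(0.317,2.000)
cell (0,3): code 1000 → (1.000,3.498)–(0.472,3.000)
cell (1,1): code 0110 → (1.000,1.165)–(2.000,1.064)
cell (1,3): code 1001 → (2.000,3.632)–(1.000,3.498)
cell (2,1): code 0110 → (2.000,1.064)–(3.000,1.738)
cell (2,3): code 1001 → (3.000,3.295)–(2.000,3.632)
cell (3,1): code 0110 → (3.000,1.738)–(4.000,1.658)
cell (3,3): code 1001 → (4.000,3.669)–(3.000,3.295)
cell (4,0): code 0100 → (4.552,1.000)–(5.000,0.729)
cell (4,1): code 1110 → (4.000,1.658)–(4.552,1.000)
cell (4,3): code 1101 → (4.407,4.000)–(4.000,3.669)
cell (4,4): code 1000 → (5.000,4.263)–(4.407,4.000)
cell (5,0): code 0010 → (5.000,0.729)–(5.673,1.000)
cell (5,1): code 0111 → (5.673,1.000)–(6.000,1.208)
cell (5,3): code 1011 → (6.000,3.948)–(5.901,4.000)
cell (5,4): code 0001 → (5.901,4.000)–(5.000,4.263)
cell (6,1): code 0010 → (6.000,1.208)–(6.508,2.000)
cell (6,2): code 0011 → (6.508,2.000)–(6.460,3.000)
cell (6,3): code 0001 → (6.460,3.000)–(6.000,3.948)
total: 20 segments, chained into 1 closed loop(s), length Σ = 16.877337

segments=20 loops=1 length=16.877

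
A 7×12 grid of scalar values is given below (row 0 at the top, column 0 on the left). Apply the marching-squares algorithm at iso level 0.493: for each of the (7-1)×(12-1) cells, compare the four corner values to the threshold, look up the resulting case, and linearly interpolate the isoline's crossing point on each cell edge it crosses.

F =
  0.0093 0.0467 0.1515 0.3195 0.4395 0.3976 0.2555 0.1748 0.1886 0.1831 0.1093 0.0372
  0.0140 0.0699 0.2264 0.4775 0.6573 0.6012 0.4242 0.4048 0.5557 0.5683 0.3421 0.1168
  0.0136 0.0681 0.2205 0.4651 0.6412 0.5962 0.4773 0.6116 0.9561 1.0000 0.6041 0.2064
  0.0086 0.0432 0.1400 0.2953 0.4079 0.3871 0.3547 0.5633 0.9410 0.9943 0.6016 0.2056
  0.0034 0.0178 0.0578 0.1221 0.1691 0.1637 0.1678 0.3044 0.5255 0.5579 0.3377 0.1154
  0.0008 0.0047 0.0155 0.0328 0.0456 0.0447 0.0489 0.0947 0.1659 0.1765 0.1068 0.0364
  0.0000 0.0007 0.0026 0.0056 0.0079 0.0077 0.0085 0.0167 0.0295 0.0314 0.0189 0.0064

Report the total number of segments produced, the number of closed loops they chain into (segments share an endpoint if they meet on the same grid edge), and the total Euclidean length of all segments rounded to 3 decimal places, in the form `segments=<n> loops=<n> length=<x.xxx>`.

cell (0,3): code 0100 → (0.246,4.000)–(1.000,3.086)
cell (0,4): code 1100 → (0.469,5.000)–(0.246,4.000)
cell (0,5): code 1000 → (1.000,5.611)–(0.469,5.000)
cell (0,7): code 0100 → (0.829,8.000)–(1.000,7.584)
cell (0,8): code 1100 → (0.805,9.000)–(0.829,8.000)
cell (0,9): code 1000 → (1.000,9.333)–(0.805,9.000)
cell (1,3): code 0110 → (1.000,3.086)–(2.000,3.158)
cell (1,5): code 1001 → (2.000,5.868)–(1.000,5.611)
cell (1,6): code 0100 → (1.426,7.000)–(2.000,6.117)
cell (1,7): code 1110 → (1.000,7.584)–(1.426,7.000)
cell (1,9): code 1101 → (1.576,10.000)–(1.000,9.333)
cell (1,10): code 1000 → (2.000,10.279)–(1.576,10.000)
cell (2,3): code 0010 → (2.000,3.158)–(2.635,4.000)
cell (2,4): code 0011 → (2.635,4.000)–(2.494,5.000)
cell (2,5): code 0001 → (2.494,5.000)–(2.000,5.868)
cell (2,6): code 0110 → (2.000,6.117)–(3.000,6.663)
cell (2,10): code 1001 → (3.000,10.274)–(2.000,10.279)
cell (3,6): code 0010 → (3.000,6.663)–(3.272,7.000)
cell (3,7): code 0111 → (3.272,7.000)–(4.000,7.853)
cell (3,9): code 1011 → (4.000,9.295)–(3.412,10.000)
cell (3,10): code 0001 → (3.412,10.000)–(3.000,10.274)
cell (4,7): code 0010 → (4.000,7.853)–(4.090,8.000)
cell (4,8): code 0011 → (4.090,8.000)–(4.170,9.000)
cell (4,9): code 0001 → (4.170,9.000)–(4.000,9.295)
total: 24 segments, chained into 2 closed loop(s), length Σ = 19.741668

segments=24 loops=2 length=19.742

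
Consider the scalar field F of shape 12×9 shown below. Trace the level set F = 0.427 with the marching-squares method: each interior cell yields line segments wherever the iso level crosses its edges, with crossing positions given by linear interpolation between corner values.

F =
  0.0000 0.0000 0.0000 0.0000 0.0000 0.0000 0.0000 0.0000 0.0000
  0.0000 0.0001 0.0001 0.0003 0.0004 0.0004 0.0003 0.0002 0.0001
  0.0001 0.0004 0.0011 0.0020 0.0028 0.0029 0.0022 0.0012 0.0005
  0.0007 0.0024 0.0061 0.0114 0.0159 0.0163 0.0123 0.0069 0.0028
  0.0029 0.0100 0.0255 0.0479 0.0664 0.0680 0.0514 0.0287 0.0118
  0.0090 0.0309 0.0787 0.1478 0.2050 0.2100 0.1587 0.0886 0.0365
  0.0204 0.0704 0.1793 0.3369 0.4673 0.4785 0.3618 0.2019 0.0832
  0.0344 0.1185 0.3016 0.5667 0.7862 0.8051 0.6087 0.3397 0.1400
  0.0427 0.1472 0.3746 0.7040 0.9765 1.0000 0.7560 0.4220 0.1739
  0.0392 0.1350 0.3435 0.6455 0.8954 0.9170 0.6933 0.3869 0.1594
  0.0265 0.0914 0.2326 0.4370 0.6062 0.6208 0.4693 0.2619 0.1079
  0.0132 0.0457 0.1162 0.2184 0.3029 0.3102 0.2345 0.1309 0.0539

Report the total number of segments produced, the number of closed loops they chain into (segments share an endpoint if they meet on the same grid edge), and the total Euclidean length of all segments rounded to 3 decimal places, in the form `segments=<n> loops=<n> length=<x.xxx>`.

cell (5,3): code 0100 → (5.846,4.000)–(6.000,3.691)
cell (5,4): code 1100 → (5.808,5.000)–(5.846,4.000)
cell (5,5): code 1000 → (6.000,5.441)–(5.808,5.000)
cell (6,2): code 0100 → (6.392,3.000)–(7.000,2.473)
cell (6,3): code 1110 → (6.000,3.691)–(6.392,3.000)
cell (6,5): code 1101 → (6.264,6.000)–(6.000,5.441)
cell (6,6): code 1000 → (7.000,6.675)–(6.264,6.000)
cell (7,2): code 0110 → (7.000,2.473)–(8.000,2.159)
cell (7,6): code 1001 → (8.000,6.985)–(7.000,6.675)
cell (8,2): code 0110 → (8.000,2.159)–(9.000,2.276)
cell (8,6): code 1001 → (9.000,6.869)–(8.000,6.985)
cell (9,2): code 0110 → (9.000,2.276)–(10.000,2.951)
cell (9,6): code 1001 → (10.000,6.204)–(9.000,6.869)
cell (10,2): code 0010 → (10.000,2.951)–(10.046,3.000)
cell (10,3): code 0011 → (10.046,3.000)–(10.591,4.000)
cell (10,4): code 0011 → (10.591,4.000)–(10.624,5.000)
cell (10,5): code 0011 → (10.624,5.000)–(10.180,6.000)
cell (10,6): code 0001 → (10.180,6.000)–(10.000,6.204)
total: 18 segments, chained into 1 closed loop(s), length Σ = 15.131310

segments=18 loops=1 length=15.131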